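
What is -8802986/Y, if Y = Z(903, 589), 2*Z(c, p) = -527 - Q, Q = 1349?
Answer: 4401493/469 ≈ 9384.8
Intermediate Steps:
Z(c, p) = -938 (Z(c, p) = (-527 - 1*1349)/2 = (-527 - 1349)/2 = (1/2)*(-1876) = -938)
Y = -938
-8802986/Y = -8802986/(-938) = -8802986*(-1/938) = 4401493/469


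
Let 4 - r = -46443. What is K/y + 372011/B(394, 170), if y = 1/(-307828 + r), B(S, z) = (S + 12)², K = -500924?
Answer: 21582309797000795/164836 ≈ 1.3093e+11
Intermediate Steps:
r = 46447 (r = 4 - 1*(-46443) = 4 + 46443 = 46447)
B(S, z) = (12 + S)²
y = -1/261381 (y = 1/(-307828 + 46447) = 1/(-261381) = -1/261381 ≈ -3.8258e-6)
K/y + 372011/B(394, 170) = -500924/(-1/261381) + 372011/((12 + 394)²) = -500924*(-261381) + 372011/(406²) = 130932016044 + 372011/164836 = 21582309797000795/164836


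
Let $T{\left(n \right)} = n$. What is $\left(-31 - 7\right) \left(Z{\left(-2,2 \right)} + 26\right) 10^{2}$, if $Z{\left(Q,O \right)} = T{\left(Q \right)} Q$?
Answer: $-114000$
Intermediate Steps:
$Z{\left(Q,O \right)} = Q^{2}$ ($Z{\left(Q,O \right)} = Q Q = Q^{2}$)
$\left(-31 - 7\right) \left(Z{\left(-2,2 \right)} + 26\right) 10^{2} = \left(-31 - 7\right) \left(\left(-2\right)^{2} + 26\right) 10^{2} = - 38 \left(4 + 26\right) 100 = \left(-38\right) 30 \cdot 100 = \left(-1140\right) 100 = -114000$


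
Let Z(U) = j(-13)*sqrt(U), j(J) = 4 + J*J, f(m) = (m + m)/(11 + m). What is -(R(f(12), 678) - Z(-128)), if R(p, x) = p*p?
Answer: -576/529 + 1384*I*sqrt(2) ≈ -1.0888 + 1957.3*I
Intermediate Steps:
f(m) = 2*m/(11 + m) (f(m) = (2*m)/(11 + m) = 2*m/(11 + m))
j(J) = 4 + J**2
R(p, x) = p**2
Z(U) = 173*sqrt(U) (Z(U) = (4 + (-13)**2)*sqrt(U) = (4 + 169)*sqrt(U) = 173*sqrt(U))
-(R(f(12), 678) - Z(-128)) = -((2*12/(11 + 12))**2 - 173*sqrt(-128)) = -((2*12/23)**2 - 173*8*I*sqrt(2)) = -((2*12*(1/23))**2 - 1384*I*sqrt(2)) = -((24/23)**2 - 1384*I*sqrt(2)) = -(576/529 - 1384*I*sqrt(2)) = -576/529 + 1384*I*sqrt(2)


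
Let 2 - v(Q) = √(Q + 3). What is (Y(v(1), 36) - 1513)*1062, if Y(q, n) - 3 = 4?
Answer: -1599372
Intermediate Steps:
v(Q) = 2 - √(3 + Q) (v(Q) = 2 - √(Q + 3) = 2 - √(3 + Q))
Y(q, n) = 7 (Y(q, n) = 3 + 4 = 7)
(Y(v(1), 36) - 1513)*1062 = (7 - 1513)*1062 = -1506*1062 = -1599372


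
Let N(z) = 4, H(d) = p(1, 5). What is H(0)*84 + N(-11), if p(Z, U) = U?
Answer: 424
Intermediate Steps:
H(d) = 5
H(0)*84 + N(-11) = 5*84 + 4 = 420 + 4 = 424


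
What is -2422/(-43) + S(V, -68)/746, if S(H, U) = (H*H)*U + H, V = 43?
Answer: -3597815/32078 ≈ -112.16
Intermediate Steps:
S(H, U) = H + U*H² (S(H, U) = H²*U + H = U*H² + H = H + U*H²)
-2422/(-43) + S(V, -68)/746 = -2422/(-43) + (43*(1 + 43*(-68)))/746 = -2422*(-1/43) + (43*(1 - 2924))*(1/746) = 2422/43 + (43*(-2923))*(1/746) = 2422/43 - 125689*1/746 = 2422/43 - 125689/746 = -3597815/32078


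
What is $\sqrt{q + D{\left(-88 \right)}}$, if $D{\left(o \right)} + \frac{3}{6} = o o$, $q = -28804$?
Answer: $\frac{i \sqrt{84242}}{2} \approx 145.12 i$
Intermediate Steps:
$D{\left(o \right)} = - \frac{1}{2} + o^{2}$ ($D{\left(o \right)} = - \frac{1}{2} + o o = - \frac{1}{2} + o^{2}$)
$\sqrt{q + D{\left(-88 \right)}} = \sqrt{-28804 - \left(\frac{1}{2} - \left(-88\right)^{2}\right)} = \sqrt{-28804 + \left(- \frac{1}{2} + 7744\right)} = \sqrt{-28804 + \frac{15487}{2}} = \sqrt{- \frac{42121}{2}} = \frac{i \sqrt{84242}}{2}$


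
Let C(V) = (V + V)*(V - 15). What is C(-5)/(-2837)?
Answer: -200/2837 ≈ -0.070497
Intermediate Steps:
C(V) = 2*V*(-15 + V) (C(V) = (2*V)*(-15 + V) = 2*V*(-15 + V))
C(-5)/(-2837) = (2*(-5)*(-15 - 5))/(-2837) = (2*(-5)*(-20))*(-1/2837) = 200*(-1/2837) = -200/2837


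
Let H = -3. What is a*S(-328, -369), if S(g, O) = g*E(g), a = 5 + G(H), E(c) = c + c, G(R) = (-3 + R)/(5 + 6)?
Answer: 10543232/11 ≈ 9.5848e+5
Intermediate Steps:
G(R) = -3/11 + R/11 (G(R) = (-3 + R)/11 = (-3 + R)*(1/11) = -3/11 + R/11)
E(c) = 2*c
a = 49/11 (a = 5 + (-3/11 + (1/11)*(-3)) = 5 + (-3/11 - 3/11) = 5 - 6/11 = 49/11 ≈ 4.4545)
S(g, O) = 2*g² (S(g, O) = g*(2*g) = 2*g²)
a*S(-328, -369) = 49*(2*(-328)²)/11 = 49*(2*107584)/11 = (49/11)*215168 = 10543232/11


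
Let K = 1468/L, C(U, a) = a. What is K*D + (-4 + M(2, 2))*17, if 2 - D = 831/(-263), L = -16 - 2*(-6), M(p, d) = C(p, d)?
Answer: -506961/263 ≈ -1927.6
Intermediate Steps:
M(p, d) = d
L = -4 (L = -16 + 12 = -4)
D = 1357/263 (D = 2 - 831/(-263) = 2 - 831*(-1)/263 = 2 - 1*(-831/263) = 2 + 831/263 = 1357/263 ≈ 5.1597)
K = -367 (K = 1468/(-4) = 1468*(-¼) = -367)
K*D + (-4 + M(2, 2))*17 = -367*1357/263 + (-4 + 2)*17 = -498019/263 - 2*17 = -498019/263 - 34 = -506961/263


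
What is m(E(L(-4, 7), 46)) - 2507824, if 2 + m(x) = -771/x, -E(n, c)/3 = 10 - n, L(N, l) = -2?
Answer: -30093655/12 ≈ -2.5078e+6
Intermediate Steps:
E(n, c) = -30 + 3*n (E(n, c) = -3*(10 - n) = -30 + 3*n)
m(x) = -2 - 771/x
m(E(L(-4, 7), 46)) - 2507824 = (-2 - 771/(-30 + 3*(-2))) - 2507824 = (-2 - 771/(-30 - 6)) - 2507824 = (-2 - 771/(-36)) - 2507824 = (-2 - 771*(-1/36)) - 2507824 = (-2 + 257/12) - 2507824 = 233/12 - 2507824 = -30093655/12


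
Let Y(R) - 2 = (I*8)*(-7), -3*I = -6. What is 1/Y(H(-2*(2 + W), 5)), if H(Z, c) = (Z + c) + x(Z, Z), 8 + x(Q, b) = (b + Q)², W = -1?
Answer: -1/110 ≈ -0.0090909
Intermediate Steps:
I = 2 (I = -⅓*(-6) = 2)
x(Q, b) = -8 + (Q + b)² (x(Q, b) = -8 + (b + Q)² = -8 + (Q + b)²)
H(Z, c) = -8 + Z + c + 4*Z² (H(Z, c) = (Z + c) + (-8 + (Z + Z)²) = (Z + c) + (-8 + (2*Z)²) = (Z + c) + (-8 + 4*Z²) = -8 + Z + c + 4*Z²)
Y(R) = -110 (Y(R) = 2 + (2*8)*(-7) = 2 + 16*(-7) = 2 - 112 = -110)
1/Y(H(-2*(2 + W), 5)) = 1/(-110) = -1/110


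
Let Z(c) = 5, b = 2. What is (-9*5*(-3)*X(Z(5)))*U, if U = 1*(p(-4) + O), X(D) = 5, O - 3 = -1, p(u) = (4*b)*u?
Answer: -20250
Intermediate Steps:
p(u) = 8*u (p(u) = (4*2)*u = 8*u)
O = 2 (O = 3 - 1 = 2)
U = -30 (U = 1*(8*(-4) + 2) = 1*(-32 + 2) = 1*(-30) = -30)
(-9*5*(-3)*X(Z(5)))*U = -9*5*(-3)*5*(-30) = -(-135)*5*(-30) = -9*(-75)*(-30) = 675*(-30) = -20250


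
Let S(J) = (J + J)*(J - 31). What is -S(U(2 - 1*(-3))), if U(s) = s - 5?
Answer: 0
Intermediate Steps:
U(s) = -5 + s
S(J) = 2*J*(-31 + J) (S(J) = (2*J)*(-31 + J) = 2*J*(-31 + J))
-S(U(2 - 1*(-3))) = -2*(-5 + (2 - 1*(-3)))*(-31 + (-5 + (2 - 1*(-3)))) = -2*(-5 + (2 + 3))*(-31 + (-5 + (2 + 3))) = -2*(-5 + 5)*(-31 + (-5 + 5)) = -2*0*(-31 + 0) = -2*0*(-31) = -1*0 = 0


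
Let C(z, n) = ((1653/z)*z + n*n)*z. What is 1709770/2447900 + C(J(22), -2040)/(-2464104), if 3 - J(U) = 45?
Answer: 3602038215679/50265668180 ≈ 71.660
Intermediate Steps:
J(U) = -42 (J(U) = 3 - 1*45 = 3 - 45 = -42)
C(z, n) = z*(1653 + n²) (C(z, n) = (1653 + n²)*z = z*(1653 + n²))
1709770/2447900 + C(J(22), -2040)/(-2464104) = 1709770/2447900 - 42*(1653 + (-2040)²)/(-2464104) = 1709770*(1/2447900) - 42*(1653 + 4161600)*(-1/2464104) = 170977/244790 - 42*4163253*(-1/2464104) = 170977/244790 - 174856626*(-1/2464104) = 170977/244790 + 29142771/410684 = 3602038215679/50265668180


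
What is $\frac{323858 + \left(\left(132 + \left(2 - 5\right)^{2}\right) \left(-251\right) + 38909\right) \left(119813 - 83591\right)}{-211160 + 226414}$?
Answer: $\frac{63876427}{7627} \approx 8375.0$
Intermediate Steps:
$\frac{323858 + \left(\left(132 + \left(2 - 5\right)^{2}\right) \left(-251\right) + 38909\right) \left(119813 - 83591\right)}{-211160 + 226414} = \frac{323858 + \left(\left(132 + \left(-3\right)^{2}\right) \left(-251\right) + 38909\right) 36222}{15254} = \left(323858 + \left(\left(132 + 9\right) \left(-251\right) + 38909\right) 36222\right) \frac{1}{15254} = \left(323858 + \left(141 \left(-251\right) + 38909\right) 36222\right) \frac{1}{15254} = \left(323858 + \left(-35391 + 38909\right) 36222\right) \frac{1}{15254} = \left(323858 + 3518 \cdot 36222\right) \frac{1}{15254} = \left(323858 + 127428996\right) \frac{1}{15254} = 127752854 \cdot \frac{1}{15254} = \frac{63876427}{7627}$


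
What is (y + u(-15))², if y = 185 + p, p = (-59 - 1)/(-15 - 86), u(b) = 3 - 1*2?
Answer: 355171716/10201 ≈ 34817.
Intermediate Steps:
u(b) = 1 (u(b) = 3 - 2 = 1)
p = 60/101 (p = -60/(-101) = -60*(-1/101) = 60/101 ≈ 0.59406)
y = 18745/101 (y = 185 + 60/101 = 18745/101 ≈ 185.59)
(y + u(-15))² = (18745/101 + 1)² = (18846/101)² = 355171716/10201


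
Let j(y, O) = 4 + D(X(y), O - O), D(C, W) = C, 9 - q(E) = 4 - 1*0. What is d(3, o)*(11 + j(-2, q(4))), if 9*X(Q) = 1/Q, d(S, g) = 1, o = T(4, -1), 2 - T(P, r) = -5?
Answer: 269/18 ≈ 14.944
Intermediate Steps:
T(P, r) = 7 (T(P, r) = 2 - 1*(-5) = 2 + 5 = 7)
o = 7
q(E) = 5 (q(E) = 9 - (4 - 1*0) = 9 - (4 + 0) = 9 - 1*4 = 9 - 4 = 5)
X(Q) = 1/(9*Q) (X(Q) = (1/Q)/9 = 1/(9*Q))
j(y, O) = 4 + 1/(9*y)
d(3, o)*(11 + j(-2, q(4))) = 1*(11 + (4 + (⅑)/(-2))) = 1*(11 + (4 + (⅑)*(-½))) = 1*(11 + (4 - 1/18)) = 1*(11 + 71/18) = 1*(269/18) = 269/18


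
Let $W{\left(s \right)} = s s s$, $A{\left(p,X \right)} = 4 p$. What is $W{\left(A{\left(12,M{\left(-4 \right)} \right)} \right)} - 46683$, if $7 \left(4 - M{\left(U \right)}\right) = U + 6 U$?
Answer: $63909$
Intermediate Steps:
$M{\left(U \right)} = 4 - U$ ($M{\left(U \right)} = 4 - \frac{U + 6 U}{7} = 4 - \frac{7 U}{7} = 4 - U$)
$W{\left(s \right)} = s^{3}$ ($W{\left(s \right)} = s^{2} s = s^{3}$)
$W{\left(A{\left(12,M{\left(-4 \right)} \right)} \right)} - 46683 = \left(4 \cdot 12\right)^{3} - 46683 = 48^{3} - 46683 = 110592 - 46683 = 63909$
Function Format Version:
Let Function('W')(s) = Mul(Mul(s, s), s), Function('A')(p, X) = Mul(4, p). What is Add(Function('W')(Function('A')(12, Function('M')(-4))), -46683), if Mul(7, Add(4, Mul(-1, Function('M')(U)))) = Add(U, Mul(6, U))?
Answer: 63909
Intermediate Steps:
Function('M')(U) = Add(4, Mul(-1, U)) (Function('M')(U) = Add(4, Mul(Rational(-1, 7), Add(U, Mul(6, U)))) = Add(4, Mul(Rational(-1, 7), Mul(7, U))) = Add(4, Mul(-1, U)))
Function('W')(s) = Pow(s, 3) (Function('W')(s) = Mul(Pow(s, 2), s) = Pow(s, 3))
Add(Function('W')(Function('A')(12, Function('M')(-4))), -46683) = Add(Pow(Mul(4, 12), 3), -46683) = Add(Pow(48, 3), -46683) = Add(110592, -46683) = 63909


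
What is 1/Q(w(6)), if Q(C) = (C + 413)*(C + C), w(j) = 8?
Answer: 1/6736 ≈ 0.00014846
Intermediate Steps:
Q(C) = 2*C*(413 + C) (Q(C) = (413 + C)*(2*C) = 2*C*(413 + C))
1/Q(w(6)) = 1/(2*8*(413 + 8)) = 1/(2*8*421) = 1/6736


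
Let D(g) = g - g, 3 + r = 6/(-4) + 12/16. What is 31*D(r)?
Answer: 0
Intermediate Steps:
r = -15/4 (r = -3 + (6/(-4) + 12/16) = -3 + (6*(-¼) + 12*(1/16)) = -3 + (-3/2 + ¾) = -3 - ¾ = -15/4 ≈ -3.7500)
D(g) = 0
31*D(r) = 31*0 = 0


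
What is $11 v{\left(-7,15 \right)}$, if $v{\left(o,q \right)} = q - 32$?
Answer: $-187$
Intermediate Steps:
$v{\left(o,q \right)} = -32 + q$ ($v{\left(o,q \right)} = q - 32 = -32 + q$)
$11 v{\left(-7,15 \right)} = 11 \left(-32 + 15\right) = 11 \left(-17\right) = -187$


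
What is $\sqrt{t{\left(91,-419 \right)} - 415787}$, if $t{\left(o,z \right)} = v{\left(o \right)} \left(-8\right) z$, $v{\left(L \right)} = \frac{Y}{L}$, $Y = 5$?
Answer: $\frac{i \sqrt{3441606987}}{91} \approx 644.67 i$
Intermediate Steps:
$v{\left(L \right)} = \frac{5}{L}$
$t{\left(o,z \right)} = - \frac{40 z}{o}$ ($t{\left(o,z \right)} = \frac{5}{o} \left(-8\right) z = - \frac{40}{o} z = - \frac{40 z}{o}$)
$\sqrt{t{\left(91,-419 \right)} - 415787} = \sqrt{\left(-40\right) \left(-419\right) \frac{1}{91} - 415787} = \sqrt{\frac{16760}{91} - 415787} = \sqrt{- \frac{37819857}{91}} = \frac{i \sqrt{3441606987}}{91}$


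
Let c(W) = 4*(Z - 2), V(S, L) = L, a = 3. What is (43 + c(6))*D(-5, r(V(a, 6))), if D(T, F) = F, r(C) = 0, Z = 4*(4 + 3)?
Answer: 0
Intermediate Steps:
Z = 28 (Z = 4*7 = 28)
c(W) = 104 (c(W) = 4*(28 - 2) = 4*26 = 104)
(43 + c(6))*D(-5, r(V(a, 6))) = (43 + 104)*0 = 147*0 = 0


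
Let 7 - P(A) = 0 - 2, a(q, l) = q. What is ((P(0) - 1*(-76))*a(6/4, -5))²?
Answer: 65025/4 ≈ 16256.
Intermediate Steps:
P(A) = 9 (P(A) = 7 - (0 - 2) = 7 - 1*(-2) = 7 + 2 = 9)
((P(0) - 1*(-76))*a(6/4, -5))² = ((9 - 1*(-76))*(6/4))² = ((9 + 76)*(6*(¼)))² = (85*(3/2))² = (255/2)² = 65025/4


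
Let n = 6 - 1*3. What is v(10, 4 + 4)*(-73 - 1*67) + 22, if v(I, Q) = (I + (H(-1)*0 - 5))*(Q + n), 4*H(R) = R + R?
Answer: -7678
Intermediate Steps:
H(R) = R/2 (H(R) = (R + R)/4 = (2*R)/4 = R/2)
n = 3 (n = 6 - 3 = 3)
v(I, Q) = (-5 + I)*(3 + Q) (v(I, Q) = (I + (((½)*(-1))*0 - 5))*(Q + 3) = (I + (-½*0 - 5))*(3 + Q) = (I + (0 - 5))*(3 + Q) = (I - 5)*(3 + Q) = (-5 + I)*(3 + Q))
v(10, 4 + 4)*(-73 - 1*67) + 22 = (-15 - 5*(4 + 4) + 3*10 + 10*(4 + 4))*(-73 - 1*67) + 22 = (-15 - 5*8 + 30 + 10*8)*(-73 - 67) + 22 = (-15 - 40 + 30 + 80)*(-140) + 22 = 55*(-140) + 22 = -7700 + 22 = -7678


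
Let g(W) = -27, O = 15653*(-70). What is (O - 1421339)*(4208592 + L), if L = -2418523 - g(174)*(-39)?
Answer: -4503040933784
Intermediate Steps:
O = -1095710
L = -2419576 (L = -2418523 - (-27)*(-39) = -2418523 - 1*1053 = -2418523 - 1053 = -2419576)
(O - 1421339)*(4208592 + L) = (-1095710 - 1421339)*(4208592 - 2419576) = -2517049*1789016 = -4503040933784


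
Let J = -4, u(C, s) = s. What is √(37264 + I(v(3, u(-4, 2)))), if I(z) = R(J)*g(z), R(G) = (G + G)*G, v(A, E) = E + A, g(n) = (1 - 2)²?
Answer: 12*√259 ≈ 193.12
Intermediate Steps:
g(n) = 1 (g(n) = (-1)² = 1)
v(A, E) = A + E
R(G) = 2*G² (R(G) = (2*G)*G = 2*G²)
I(z) = 32 (I(z) = (2*(-4)²)*1 = (2*16)*1 = 32*1 = 32)
√(37264 + I(v(3, u(-4, 2)))) = √(37264 + 32) = √37296 = 12*√259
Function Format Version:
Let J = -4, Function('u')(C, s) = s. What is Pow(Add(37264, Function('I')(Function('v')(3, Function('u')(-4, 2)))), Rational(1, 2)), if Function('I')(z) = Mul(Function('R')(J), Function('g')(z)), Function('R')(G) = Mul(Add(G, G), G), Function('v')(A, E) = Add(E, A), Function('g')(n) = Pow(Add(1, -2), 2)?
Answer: Mul(12, Pow(259, Rational(1, 2))) ≈ 193.12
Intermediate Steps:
Function('g')(n) = 1 (Function('g')(n) = Pow(-1, 2) = 1)
Function('v')(A, E) = Add(A, E)
Function('R')(G) = Mul(2, Pow(G, 2)) (Function('R')(G) = Mul(Mul(2, G), G) = Mul(2, Pow(G, 2)))
Function('I')(z) = 32 (Function('I')(z) = Mul(Mul(2, Pow(-4, 2)), 1) = Mul(Mul(2, 16), 1) = Mul(32, 1) = 32)
Pow(Add(37264, Function('I')(Function('v')(3, Function('u')(-4, 2)))), Rational(1, 2)) = Pow(Add(37264, 32), Rational(1, 2)) = Pow(37296, Rational(1, 2)) = Mul(12, Pow(259, Rational(1, 2)))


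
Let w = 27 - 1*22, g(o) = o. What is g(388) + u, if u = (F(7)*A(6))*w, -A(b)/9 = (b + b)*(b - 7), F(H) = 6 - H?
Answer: -152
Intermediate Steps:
A(b) = -18*b*(-7 + b) (A(b) = -9*(b + b)*(b - 7) = -9*2*b*(-7 + b) = -18*b*(-7 + b))
w = 5 (w = 27 - 22 = 5)
u = -540 (u = ((6 - 1*7)*(18*6*(7 - 1*6)))*5 = ((6 - 7)*(18*6*(7 - 6)))*5 = -18*6*5 = -1*108*5 = -108*5 = -540)
g(388) + u = 388 - 540 = -152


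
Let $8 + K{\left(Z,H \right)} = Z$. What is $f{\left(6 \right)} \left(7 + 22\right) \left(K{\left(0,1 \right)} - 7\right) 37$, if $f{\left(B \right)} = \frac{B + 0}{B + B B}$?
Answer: $- \frac{16095}{7} \approx -2299.3$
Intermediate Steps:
$K{\left(Z,H \right)} = -8 + Z$
$f{\left(B \right)} = \frac{B}{B + B^{2}}$
$f{\left(6 \right)} \left(7 + 22\right) \left(K{\left(0,1 \right)} - 7\right) 37 = \frac{\left(7 + 22\right) \left(\left(-8 + 0\right) - 7\right)}{1 + 6} \cdot 37 = \frac{29 \left(-8 - 7\right)}{7} \cdot 37 = \frac{29 \left(-15\right)}{7} \cdot 37 = \frac{1}{7} \left(-435\right) 37 = \left(- \frac{435}{7}\right) 37 = - \frac{16095}{7}$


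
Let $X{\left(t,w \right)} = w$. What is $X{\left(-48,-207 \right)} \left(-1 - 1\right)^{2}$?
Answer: $-828$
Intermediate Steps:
$X{\left(-48,-207 \right)} \left(-1 - 1\right)^{2} = - 207 \left(-1 - 1\right)^{2} = - 207 \left(-2\right)^{2} = \left(-207\right) 4 = -828$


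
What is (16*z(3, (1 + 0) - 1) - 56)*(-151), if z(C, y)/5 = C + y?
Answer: -27784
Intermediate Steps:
z(C, y) = 5*C + 5*y (z(C, y) = 5*(C + y) = 5*C + 5*y)
(16*z(3, (1 + 0) - 1) - 56)*(-151) = (16*(5*3 + 5*((1 + 0) - 1)) - 56)*(-151) = (16*(15 + 5*(1 - 1)) - 56)*(-151) = (16*(15 + 5*0) - 56)*(-151) = (16*(15 + 0) - 56)*(-151) = (16*15 - 56)*(-151) = (240 - 56)*(-151) = 184*(-151) = -27784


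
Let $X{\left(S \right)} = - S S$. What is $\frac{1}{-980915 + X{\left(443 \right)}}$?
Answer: $- \frac{1}{1177164} \approx -8.495 \cdot 10^{-7}$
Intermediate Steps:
$X{\left(S \right)} = - S^{2}$
$\frac{1}{-980915 + X{\left(443 \right)}} = \frac{1}{-980915 - 443^{2}} = \frac{1}{-980915 - 196249} = \frac{1}{-1177164} = - \frac{1}{1177164}$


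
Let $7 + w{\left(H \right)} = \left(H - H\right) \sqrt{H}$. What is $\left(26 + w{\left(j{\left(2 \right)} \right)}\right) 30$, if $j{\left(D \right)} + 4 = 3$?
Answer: $570$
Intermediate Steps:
$j{\left(D \right)} = -1$ ($j{\left(D \right)} = -4 + 3 = -1$)
$w{\left(H \right)} = -7$ ($w{\left(H \right)} = -7 + \left(H - H\right) \sqrt{H} = -7 + 0 \sqrt{H} = -7 + 0 = -7$)
$\left(26 + w{\left(j{\left(2 \right)} \right)}\right) 30 = \left(26 - 7\right) 30 = 19 \cdot 30 = 570$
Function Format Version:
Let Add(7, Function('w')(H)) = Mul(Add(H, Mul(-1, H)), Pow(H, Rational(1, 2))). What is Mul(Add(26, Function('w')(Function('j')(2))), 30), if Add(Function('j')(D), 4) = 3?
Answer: 570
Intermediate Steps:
Function('j')(D) = -1 (Function('j')(D) = Add(-4, 3) = -1)
Function('w')(H) = -7 (Function('w')(H) = Add(-7, Mul(Add(H, Mul(-1, H)), Pow(H, Rational(1, 2)))) = Add(-7, Mul(0, Pow(H, Rational(1, 2)))) = Add(-7, 0) = -7)
Mul(Add(26, Function('w')(Function('j')(2))), 30) = Mul(Add(26, -7), 30) = Mul(19, 30) = 570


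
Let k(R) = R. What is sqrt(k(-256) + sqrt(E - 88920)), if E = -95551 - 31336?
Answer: sqrt(-256 + I*sqrt(215807)) ≈ 11.714 + 19.829*I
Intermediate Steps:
E = -126887
sqrt(k(-256) + sqrt(E - 88920)) = sqrt(-256 + sqrt(-126887 - 88920)) = sqrt(-256 + sqrt(-215807)) = sqrt(-256 + I*sqrt(215807))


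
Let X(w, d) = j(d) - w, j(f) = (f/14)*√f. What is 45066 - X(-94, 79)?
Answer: 44972 - 79*√79/14 ≈ 44922.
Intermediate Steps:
j(f) = f^(3/2)/14 (j(f) = (f*(1/14))*√f = (f/14)*√f = f^(3/2)/14)
X(w, d) = -w + d^(3/2)/14 (X(w, d) = d^(3/2)/14 - w = -w + d^(3/2)/14)
45066 - X(-94, 79) = 45066 - (-1*(-94) + 79^(3/2)/14) = 45066 - (94 + (79*√79)/14) = 45066 - (94 + 79*√79/14) = 45066 + (-94 - 79*√79/14) = 44972 - 79*√79/14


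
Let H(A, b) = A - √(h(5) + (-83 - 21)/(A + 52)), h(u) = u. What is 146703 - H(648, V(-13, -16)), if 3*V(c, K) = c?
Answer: 146055 + √5943/35 ≈ 1.4606e+5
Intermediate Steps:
V(c, K) = c/3
H(A, b) = A - √(5 - 104/(52 + A)) (H(A, b) = A - √(5 + (-83 - 21)/(A + 52)) = A - √(5 - 104/(52 + A)))
146703 - H(648, V(-13, -16)) = 146703 - (648 - √((156 + 5*648)/(52 + 648))) = 146703 - (648 - √((156 + 3240)/700)) = 146703 - (648 - √((1/700)*3396)) = 146703 - (648 - √(849/175)) = 146703 - (648 - √5943/35) = 146703 + (-648 + √5943/35) = 146055 + √5943/35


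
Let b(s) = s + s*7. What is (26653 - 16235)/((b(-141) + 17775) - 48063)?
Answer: -5209/15708 ≈ -0.33161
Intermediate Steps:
b(s) = 8*s (b(s) = s + 7*s = 8*s)
(26653 - 16235)/((b(-141) + 17775) - 48063) = (26653 - 16235)/((8*(-141) + 17775) - 48063) = 10418/((-1128 + 17775) - 48063) = 10418/(16647 - 48063) = 10418/(-31416) = 10418*(-1/31416) = -5209/15708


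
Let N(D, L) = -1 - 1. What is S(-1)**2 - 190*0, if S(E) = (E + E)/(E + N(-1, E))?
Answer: 4/9 ≈ 0.44444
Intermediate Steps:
N(D, L) = -2
S(E) = 2*E/(-2 + E) (S(E) = (E + E)/(E - 2) = (2*E)/(-2 + E) = 2*E/(-2 + E))
S(-1)**2 - 190*0 = (2*(-1)/(-2 - 1))**2 - 190*0 = (2*(-1)/(-3))**2 - 1*0 = (2*(-1)*(-1/3))**2 + 0 = (2/3)**2 + 0 = 4/9 + 0 = 4/9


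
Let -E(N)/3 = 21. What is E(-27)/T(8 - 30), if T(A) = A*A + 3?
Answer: -63/487 ≈ -0.12936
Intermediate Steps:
E(N) = -63 (E(N) = -3*21 = -63)
T(A) = 3 + A² (T(A) = A² + 3 = 3 + A²)
E(-27)/T(8 - 30) = -63/(3 + (8 - 30)²) = -63/(3 + (-22)²) = -63/(3 + 484) = -63/487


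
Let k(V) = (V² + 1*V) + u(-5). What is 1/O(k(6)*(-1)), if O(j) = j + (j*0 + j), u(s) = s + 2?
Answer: -1/78 ≈ -0.012821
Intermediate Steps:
u(s) = 2 + s
k(V) = -3 + V + V² (k(V) = (V² + 1*V) + (2 - 5) = (V² + V) - 3 = (V + V²) - 3 = -3 + V + V²)
O(j) = 2*j (O(j) = j + (0 + j) = j + j = 2*j)
1/O(k(6)*(-1)) = 1/(2*((-3 + 6 + 6²)*(-1))) = 1/(2*((-3 + 6 + 36)*(-1))) = 1/(2*(39*(-1))) = 1/(2*(-39)) = 1/(-78) = -1/78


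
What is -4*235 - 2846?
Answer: -3786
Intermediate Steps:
-4*235 - 2846 = -940 - 2846 = -3786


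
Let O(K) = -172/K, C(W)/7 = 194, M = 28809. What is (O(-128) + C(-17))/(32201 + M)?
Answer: 43499/1952320 ≈ 0.022281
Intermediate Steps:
C(W) = 1358 (C(W) = 7*194 = 1358)
(O(-128) + C(-17))/(32201 + M) = (-172/(-128) + 1358)/(32201 + 28809) = (-172*(-1/128) + 1358)/61010 = (43/32 + 1358)*(1/61010) = (43499/32)*(1/61010) = 43499/1952320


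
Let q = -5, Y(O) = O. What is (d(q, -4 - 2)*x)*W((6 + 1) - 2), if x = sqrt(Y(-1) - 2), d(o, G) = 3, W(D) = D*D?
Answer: 75*I*sqrt(3) ≈ 129.9*I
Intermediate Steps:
W(D) = D**2
x = I*sqrt(3) (x = sqrt(-1 - 2) = sqrt(-3) = I*sqrt(3) ≈ 1.732*I)
(d(q, -4 - 2)*x)*W((6 + 1) - 2) = (3*(I*sqrt(3)))*((6 + 1) - 2)**2 = (3*I*sqrt(3))*(7 - 2)**2 = (3*I*sqrt(3))*5**2 = (3*I*sqrt(3))*25 = 75*I*sqrt(3)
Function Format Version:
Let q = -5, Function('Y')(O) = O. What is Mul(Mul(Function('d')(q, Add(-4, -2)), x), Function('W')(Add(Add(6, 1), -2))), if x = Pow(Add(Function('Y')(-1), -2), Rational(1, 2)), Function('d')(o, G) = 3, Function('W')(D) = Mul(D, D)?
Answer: Mul(75, I, Pow(3, Rational(1, 2))) ≈ Mul(129.90, I)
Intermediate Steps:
Function('W')(D) = Pow(D, 2)
x = Mul(I, Pow(3, Rational(1, 2))) (x = Pow(Add(-1, -2), Rational(1, 2)) = Pow(-3, Rational(1, 2)) = Mul(I, Pow(3, Rational(1, 2))) ≈ Mul(1.7320, I))
Mul(Mul(Function('d')(q, Add(-4, -2)), x), Function('W')(Add(Add(6, 1), -2))) = Mul(Mul(3, Mul(I, Pow(3, Rational(1, 2)))), Pow(Add(Add(6, 1), -2), 2)) = Mul(Mul(3, I, Pow(3, Rational(1, 2))), Pow(Add(7, -2), 2)) = Mul(Mul(3, I, Pow(3, Rational(1, 2))), Pow(5, 2)) = Mul(Mul(3, I, Pow(3, Rational(1, 2))), 25) = Mul(75, I, Pow(3, Rational(1, 2)))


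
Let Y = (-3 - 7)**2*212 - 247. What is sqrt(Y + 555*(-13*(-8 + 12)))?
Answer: I*sqrt(7907) ≈ 88.921*I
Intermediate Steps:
Y = 20953 (Y = (-10)**2*212 - 247 = 100*212 - 247 = 21200 - 247 = 20953)
sqrt(Y + 555*(-13*(-8 + 12))) = sqrt(20953 + 555*(-13*(-8 + 12))) = sqrt(20953 + 555*(-13*4)) = sqrt(20953 + 555*(-1*52)) = sqrt(20953 + 555*(-52)) = sqrt(20953 - 28860) = sqrt(-7907) = I*sqrt(7907)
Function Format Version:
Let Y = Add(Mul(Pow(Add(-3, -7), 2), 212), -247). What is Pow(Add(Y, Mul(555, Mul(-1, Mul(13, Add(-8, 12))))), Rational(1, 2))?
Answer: Mul(I, Pow(7907, Rational(1, 2))) ≈ Mul(88.921, I)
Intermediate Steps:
Y = 20953 (Y = Add(Mul(Pow(-10, 2), 212), -247) = Add(Mul(100, 212), -247) = Add(21200, -247) = 20953)
Pow(Add(Y, Mul(555, Mul(-1, Mul(13, Add(-8, 12))))), Rational(1, 2)) = Pow(Add(20953, Mul(555, Mul(-1, Mul(13, Add(-8, 12))))), Rational(1, 2)) = Pow(Add(20953, Mul(555, Mul(-1, Mul(13, 4)))), Rational(1, 2)) = Pow(Add(20953, Mul(555, Mul(-1, 52))), Rational(1, 2)) = Pow(Add(20953, Mul(555, -52)), Rational(1, 2)) = Pow(Add(20953, -28860), Rational(1, 2)) = Pow(-7907, Rational(1, 2)) = Mul(I, Pow(7907, Rational(1, 2)))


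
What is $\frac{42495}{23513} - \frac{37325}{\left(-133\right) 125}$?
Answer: $\frac{9052012}{2233735} \approx 4.0524$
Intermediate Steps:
$\frac{42495}{23513} - \frac{37325}{\left(-133\right) 125} = 42495 \cdot \frac{1}{23513} - \frac{37325}{-16625} = \frac{42495}{23513} - - \frac{1493}{665} = \frac{42495}{23513} + \frac{1493}{665} = \frac{9052012}{2233735}$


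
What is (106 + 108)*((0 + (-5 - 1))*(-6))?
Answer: 7704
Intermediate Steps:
(106 + 108)*((0 + (-5 - 1))*(-6)) = 214*((0 - 6)*(-6)) = 214*(-6*(-6)) = 214*36 = 7704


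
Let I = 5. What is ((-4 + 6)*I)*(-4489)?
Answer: -44890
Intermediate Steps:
((-4 + 6)*I)*(-4489) = ((-4 + 6)*5)*(-4489) = (2*5)*(-4489) = 10*(-4489) = -44890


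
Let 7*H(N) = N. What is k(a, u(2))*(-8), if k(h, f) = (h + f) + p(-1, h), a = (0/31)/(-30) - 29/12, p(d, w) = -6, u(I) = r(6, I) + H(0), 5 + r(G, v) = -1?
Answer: 346/3 ≈ 115.33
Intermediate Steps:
r(G, v) = -6 (r(G, v) = -5 - 1 = -6)
H(N) = N/7
u(I) = -6 (u(I) = -6 + (1/7)*0 = -6 + 0 = -6)
a = -29/12 (a = (0*(1/31))*(-1/30) - 29*1/12 = 0*(-1/30) - 29/12 = 0 - 29/12 = -29/12 ≈ -2.4167)
k(h, f) = -6 + f + h (k(h, f) = (h + f) - 6 = (f + h) - 6 = -6 + f + h)
k(a, u(2))*(-8) = (-6 - 6 - 29/12)*(-8) = -173/12*(-8) = 346/3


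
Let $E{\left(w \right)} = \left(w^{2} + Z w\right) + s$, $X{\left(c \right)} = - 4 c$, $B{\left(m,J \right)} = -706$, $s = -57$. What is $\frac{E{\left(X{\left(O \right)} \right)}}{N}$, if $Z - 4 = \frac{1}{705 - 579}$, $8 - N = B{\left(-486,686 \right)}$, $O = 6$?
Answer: $\frac{8879}{14994} \approx 0.59217$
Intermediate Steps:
$N = 714$ ($N = 8 - -706 = 8 + 706 = 714$)
$Z = \frac{505}{126}$ ($Z = 4 + \frac{1}{705 - 579} = 4 + \frac{1}{126} = \frac{505}{126} \approx 4.0079$)
$E{\left(w \right)} = -57 + w^{2} + \frac{505 w}{126}$ ($E{\left(w \right)} = \left(w^{2} + \frac{505 w}{126}\right) - 57 = -57 + w^{2} + \frac{505 w}{126}$)
$\frac{E{\left(X{\left(O \right)} \right)}}{N} = \frac{-57 + \left(\left(-4\right) 6\right)^{2} + \frac{505 \left(\left(-4\right) 6\right)}{126}}{714} = \left(-57 + \left(-24\right)^{2} + \frac{505}{126} \left(-24\right)\right) \frac{1}{714} = \left(-57 + 576 - \frac{2020}{21}\right) \frac{1}{714} = \frac{8879}{21} \cdot \frac{1}{714} = \frac{8879}{14994}$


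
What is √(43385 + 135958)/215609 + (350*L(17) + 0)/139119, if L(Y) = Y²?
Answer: 101150/139119 + 3*√19927/215609 ≈ 0.72904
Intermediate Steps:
√(43385 + 135958)/215609 + (350*L(17) + 0)/139119 = √(43385 + 135958)/215609 + (350*17² + 0)/139119 = √179343*(1/215609) + (350*289 + 0)*(1/139119) = (3*√19927)*(1/215609) + (101150 + 0)*(1/139119) = 3*√19927/215609 + 101150*(1/139119) = 3*√19927/215609 + 101150/139119 = 101150/139119 + 3*√19927/215609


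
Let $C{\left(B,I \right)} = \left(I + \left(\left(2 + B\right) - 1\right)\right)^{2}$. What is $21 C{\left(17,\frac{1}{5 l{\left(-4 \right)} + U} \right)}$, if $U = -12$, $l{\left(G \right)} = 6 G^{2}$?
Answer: $\frac{496864375}{73008} \approx 6805.6$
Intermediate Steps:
$C{\left(B,I \right)} = \left(1 + B + I\right)^{2}$ ($C{\left(B,I \right)} = \left(I + \left(1 + B\right)\right)^{2} = \left(1 + B + I\right)^{2}$)
$21 C{\left(17,\frac{1}{5 l{\left(-4 \right)} + U} \right)} = 21 \left(1 + 17 + \frac{1}{5 \cdot 6 \left(-4\right)^{2} - 12}\right)^{2} = 21 \left(1 + 17 + \frac{1}{5 \cdot 6 \cdot 16 - 12}\right)^{2} = 21 \left(1 + 17 + \frac{1}{5 \cdot 96 - 12}\right)^{2} = 21 \left(1 + 17 + \frac{1}{480 - 12}\right)^{2} = 21 \left(1 + 17 + \frac{1}{468}\right)^{2} = 21 \left(\frac{8425}{468}\right)^{2} = 21 \cdot \frac{70980625}{219024} = \frac{496864375}{73008}$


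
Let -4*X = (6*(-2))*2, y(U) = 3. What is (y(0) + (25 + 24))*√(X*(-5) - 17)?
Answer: 52*I*√47 ≈ 356.49*I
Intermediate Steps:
X = 6 (X = -6*(-2)*2/4 = -(-3)*2 = -¼*(-24) = 6)
(y(0) + (25 + 24))*√(X*(-5) - 17) = (3 + (25 + 24))*√(6*(-5) - 17) = (3 + 49)*√(-30 - 17) = 52*√(-47) = 52*(I*√47) = 52*I*√47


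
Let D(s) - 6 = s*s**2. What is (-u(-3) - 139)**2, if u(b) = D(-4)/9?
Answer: 1423249/81 ≈ 17571.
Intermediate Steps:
D(s) = 6 + s**3 (D(s) = 6 + s*s**2 = 6 + s**3)
u(b) = -58/9 (u(b) = (6 + (-4)**3)/9 = (6 - 64)*(1/9) = -58*1/9 = -58/9)
(-u(-3) - 139)**2 = (-1*(-58/9) - 139)**2 = (58/9 - 139)**2 = (-1193/9)**2 = 1423249/81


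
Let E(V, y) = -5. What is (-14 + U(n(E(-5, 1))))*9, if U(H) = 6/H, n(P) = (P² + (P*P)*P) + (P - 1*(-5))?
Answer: -6327/50 ≈ -126.54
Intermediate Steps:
n(P) = 5 + P + P² + P³ (n(P) = (P² + P²*P) + (P + 5) = (P² + P³) + (5 + P) = 5 + P + P² + P³)
(-14 + U(n(E(-5, 1))))*9 = (-14 + 6/(5 - 5 + (-5)² + (-5)³))*9 = (-14 + 6/(5 - 5 + 25 - 125))*9 = (-14 + 6/(-100))*9 = (-14 + 6*(-1/100))*9 = (-14 - 3/50)*9 = -703/50*9 = -6327/50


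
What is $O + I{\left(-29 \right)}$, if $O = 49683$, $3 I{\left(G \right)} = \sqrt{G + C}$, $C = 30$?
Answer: $\frac{149050}{3} \approx 49683.0$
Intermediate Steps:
$I{\left(G \right)} = \frac{\sqrt{30 + G}}{3}$ ($I{\left(G \right)} = \frac{\sqrt{G + 30}}{3} = \frac{\sqrt{30 + G}}{3}$)
$O + I{\left(-29 \right)} = 49683 + \frac{\sqrt{30 - 29}}{3} = 49683 + \frac{\sqrt{1}}{3} = 49683 + \frac{1}{3} \cdot 1 = 49683 + \frac{1}{3} = \frac{149050}{3}$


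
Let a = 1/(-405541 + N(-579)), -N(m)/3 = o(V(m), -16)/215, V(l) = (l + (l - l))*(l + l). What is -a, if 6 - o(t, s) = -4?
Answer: 43/17438269 ≈ 2.4658e-6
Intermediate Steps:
V(l) = 2*l² (V(l) = (l + 0)*(2*l) = l*(2*l) = 2*l²)
o(t, s) = 10 (o(t, s) = 6 - 1*(-4) = 6 + 4 = 10)
N(m) = -6/43 (N(m) = -30/215 = -3*2/43 = -6/43)
a = -43/17438269 (a = 1/(-405541 - 6/43) = 1/(-17438269/43) = -43/17438269 ≈ -2.4658e-6)
-a = -1*(-43/17438269) = 43/17438269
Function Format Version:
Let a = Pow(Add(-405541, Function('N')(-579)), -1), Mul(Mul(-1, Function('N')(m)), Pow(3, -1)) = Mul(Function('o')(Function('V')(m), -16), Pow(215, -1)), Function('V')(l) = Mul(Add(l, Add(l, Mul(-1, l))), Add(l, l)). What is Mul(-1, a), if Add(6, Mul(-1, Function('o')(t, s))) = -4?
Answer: Rational(43, 17438269) ≈ 2.4658e-6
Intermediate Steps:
Function('V')(l) = Mul(2, Pow(l, 2)) (Function('V')(l) = Mul(Add(l, 0), Mul(2, l)) = Mul(l, Mul(2, l)) = Mul(2, Pow(l, 2)))
Function('o')(t, s) = 10 (Function('o')(t, s) = Add(6, Mul(-1, -4)) = Add(6, 4) = 10)
Function('N')(m) = Rational(-6, 43) (Function('N')(m) = Mul(-3, Mul(10, Pow(215, -1))) = Mul(-3, Mul(10, Rational(1, 215))) = Mul(-3, Rational(2, 43)) = Rational(-6, 43))
a = Rational(-43, 17438269) (a = Pow(Add(-405541, Rational(-6, 43)), -1) = Pow(Rational(-17438269, 43), -1) = Rational(-43, 17438269) ≈ -2.4658e-6)
Mul(-1, a) = Mul(-1, Rational(-43, 17438269)) = Rational(43, 17438269)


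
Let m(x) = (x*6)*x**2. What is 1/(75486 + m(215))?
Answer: 1/59705736 ≈ 1.6749e-8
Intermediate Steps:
m(x) = 6*x**3 (m(x) = (6*x)*x**2 = 6*x**3)
1/(75486 + m(215)) = 1/(75486 + 6*215**3) = 1/(75486 + 6*9938375) = 1/(75486 + 59630250) = 1/59705736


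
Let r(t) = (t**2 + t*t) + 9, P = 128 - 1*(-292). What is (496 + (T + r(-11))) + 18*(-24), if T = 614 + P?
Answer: 1349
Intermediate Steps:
P = 420 (P = 128 + 292 = 420)
r(t) = 9 + 2*t**2 (r(t) = (t**2 + t**2) + 9 = 2*t**2 + 9 = 9 + 2*t**2)
T = 1034 (T = 614 + 420 = 1034)
(496 + (T + r(-11))) + 18*(-24) = (496 + (1034 + (9 + 2*(-11)**2))) + 18*(-24) = (496 + (1034 + (9 + 2*121))) - 432 = (496 + (1034 + (9 + 242))) - 432 = (496 + (1034 + 251)) - 432 = (496 + 1285) - 432 = 1781 - 432 = 1349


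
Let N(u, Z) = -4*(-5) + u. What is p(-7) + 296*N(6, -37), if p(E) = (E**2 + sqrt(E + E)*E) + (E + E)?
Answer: 7731 - 7*I*sqrt(14) ≈ 7731.0 - 26.192*I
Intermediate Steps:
N(u, Z) = 20 + u
p(E) = E**2 + 2*E + sqrt(2)*E**(3/2) (p(E) = (E**2 + sqrt(2*E)*E) + 2*E = (E**2 + (sqrt(2)*sqrt(E))*E) + 2*E = (E**2 + sqrt(2)*E**(3/2)) + 2*E = E**2 + 2*E + sqrt(2)*E**(3/2))
p(-7) + 296*N(6, -37) = ((-7)**2 + 2*(-7) + sqrt(2)*(-7)**(3/2)) + 296*(20 + 6) = (49 - 14 + sqrt(2)*(-7*I*sqrt(7))) + 296*26 = (49 - 14 - 7*I*sqrt(14)) + 7696 = (35 - 7*I*sqrt(14)) + 7696 = 7731 - 7*I*sqrt(14)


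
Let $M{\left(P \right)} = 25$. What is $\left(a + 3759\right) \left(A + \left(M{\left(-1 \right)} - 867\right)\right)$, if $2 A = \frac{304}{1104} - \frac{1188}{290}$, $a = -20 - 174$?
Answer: $- \frac{523486181}{174} \approx -3.0085 \cdot 10^{6}$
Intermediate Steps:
$a = -194$ ($a = -20 - 174 = -194$)
$A = - \frac{38231}{20010}$ ($A = \frac{\frac{304}{1104} - \frac{1188}{290}}{2} = \frac{304 \cdot \frac{1}{1104} - \frac{594}{145}}{2} = \frac{\frac{19}{69} - \frac{594}{145}}{2} = \frac{1}{2} \left(- \frac{38231}{10005}\right) = - \frac{38231}{20010} \approx -1.9106$)
$\left(a + 3759\right) \left(A + \left(M{\left(-1 \right)} - 867\right)\right) = \left(-194 + 3759\right) \left(- \frac{38231}{20010} + \left(25 - 867\right)\right) = 3565 \left(- \frac{38231}{20010} - 842\right) = 3565 \left(- \frac{16886651}{20010}\right) = - \frac{523486181}{174}$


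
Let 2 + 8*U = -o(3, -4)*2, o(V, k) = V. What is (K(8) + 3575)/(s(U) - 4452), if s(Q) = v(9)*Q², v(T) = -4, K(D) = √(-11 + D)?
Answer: -3575/4456 - I*√3/4456 ≈ -0.80229 - 0.0003887*I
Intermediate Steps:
U = -1 (U = -¼ + (-1*3*2)/8 = -¼ + (-3*2)/8 = -¼ + (⅛)*(-6) = -¼ - ¾ = -1)
s(Q) = -4*Q²
(K(8) + 3575)/(s(U) - 4452) = (√(-11 + 8) + 3575)/(-4*(-1)² - 4452) = (√(-3) + 3575)/(-4*1 - 4452) = (I*√3 + 3575)/(-4 - 4452) = (3575 + I*√3)/(-4456) = (3575 + I*√3)*(-1/4456) = -3575/4456 - I*√3/4456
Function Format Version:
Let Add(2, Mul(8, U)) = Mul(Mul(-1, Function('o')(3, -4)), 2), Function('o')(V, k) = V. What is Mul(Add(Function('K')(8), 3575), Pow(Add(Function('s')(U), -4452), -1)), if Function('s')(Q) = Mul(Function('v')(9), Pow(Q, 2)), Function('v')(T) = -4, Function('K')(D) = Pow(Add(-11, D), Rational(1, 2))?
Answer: Add(Rational(-3575, 4456), Mul(Rational(-1, 4456), I, Pow(3, Rational(1, 2)))) ≈ Add(-0.80229, Mul(-0.00038870, I))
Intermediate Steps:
U = -1 (U = Add(Rational(-1, 4), Mul(Rational(1, 8), Mul(Mul(-1, 3), 2))) = Add(Rational(-1, 4), Mul(Rational(1, 8), Mul(-3, 2))) = Add(Rational(-1, 4), Mul(Rational(1, 8), -6)) = Add(Rational(-1, 4), Rational(-3, 4)) = -1)
Function('s')(Q) = Mul(-4, Pow(Q, 2))
Mul(Add(Function('K')(8), 3575), Pow(Add(Function('s')(U), -4452), -1)) = Mul(Add(Pow(Add(-11, 8), Rational(1, 2)), 3575), Pow(Add(Mul(-4, Pow(-1, 2)), -4452), -1)) = Mul(Add(Pow(-3, Rational(1, 2)), 3575), Pow(Add(Mul(-4, 1), -4452), -1)) = Mul(Add(Mul(I, Pow(3, Rational(1, 2))), 3575), Pow(Add(-4, -4452), -1)) = Mul(Add(3575, Mul(I, Pow(3, Rational(1, 2)))), Pow(-4456, -1)) = Mul(Add(3575, Mul(I, Pow(3, Rational(1, 2)))), Rational(-1, 4456)) = Add(Rational(-3575, 4456), Mul(Rational(-1, 4456), I, Pow(3, Rational(1, 2))))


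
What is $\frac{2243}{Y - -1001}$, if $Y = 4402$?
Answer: $\frac{2243}{5403} \approx 0.41514$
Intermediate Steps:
$\frac{2243}{Y - -1001} = \frac{2243}{4402 - -1001} = \frac{2243}{4402 + 1001} = \frac{2243}{5403}$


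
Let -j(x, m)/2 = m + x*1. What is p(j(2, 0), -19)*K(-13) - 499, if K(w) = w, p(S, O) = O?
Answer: -252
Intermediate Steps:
j(x, m) = -2*m - 2*x (j(x, m) = -2*(m + x*1) = -2*(m + x) = -2*m - 2*x)
p(j(2, 0), -19)*K(-13) - 499 = -19*(-13) - 499 = 247 - 499 = -252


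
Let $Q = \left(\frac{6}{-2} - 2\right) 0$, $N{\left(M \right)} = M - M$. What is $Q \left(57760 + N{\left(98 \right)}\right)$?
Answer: $0$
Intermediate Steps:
$N{\left(M \right)} = 0$
$Q = 0$ ($Q = \left(6 \left(- \frac{1}{2}\right) - 2\right) 0 = \left(-3 - 2\right) 0 = \left(-5\right) 0 = 0$)
$Q \left(57760 + N{\left(98 \right)}\right) = 0 \left(57760 + 0\right) = 0 \cdot 57760 = 0$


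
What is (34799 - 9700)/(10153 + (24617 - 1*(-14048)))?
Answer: 25099/48818 ≈ 0.51413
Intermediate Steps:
(34799 - 9700)/(10153 + (24617 - 1*(-14048))) = 25099/(10153 + (24617 + 14048)) = 25099/(10153 + 38665) = 25099/48818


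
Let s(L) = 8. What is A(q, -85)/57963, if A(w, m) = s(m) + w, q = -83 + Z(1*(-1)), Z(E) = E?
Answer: -76/57963 ≈ -0.0013112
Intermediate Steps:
q = -84 (q = -83 + 1*(-1) = -83 - 1 = -84)
A(w, m) = 8 + w
A(q, -85)/57963 = (8 - 84)/57963 = -76*1/57963 = -76/57963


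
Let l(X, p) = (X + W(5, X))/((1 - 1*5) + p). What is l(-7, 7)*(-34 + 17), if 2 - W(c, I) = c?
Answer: 170/3 ≈ 56.667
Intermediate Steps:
W(c, I) = 2 - c
l(X, p) = (-3 + X)/(-4 + p) (l(X, p) = (X + (2 - 1*5))/((1 - 1*5) + p) = (X + (2 - 5))/((1 - 5) + p) = (X - 3)/(-4 + p) = (-3 + X)/(-4 + p))
l(-7, 7)*(-34 + 17) = ((-3 - 7)/(-4 + 7))*(-34 + 17) = (-10/3)*(-17) = ((⅓)*(-10))*(-17) = -10/3*(-17) = 170/3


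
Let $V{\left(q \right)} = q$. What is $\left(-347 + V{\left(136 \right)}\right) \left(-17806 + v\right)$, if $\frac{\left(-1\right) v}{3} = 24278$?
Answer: $19125040$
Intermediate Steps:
$v = -72834$ ($v = \left(-3\right) 24278 = -72834$)
$\left(-347 + V{\left(136 \right)}\right) \left(-17806 + v\right) = \left(-347 + 136\right) \left(-17806 - 72834\right) = \left(-211\right) \left(-90640\right) = 19125040$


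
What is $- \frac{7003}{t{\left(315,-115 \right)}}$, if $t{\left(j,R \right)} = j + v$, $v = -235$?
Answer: $- \frac{7003}{80} \approx -87.537$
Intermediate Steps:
$t{\left(j,R \right)} = -235 + j$ ($t{\left(j,R \right)} = j - 235 = -235 + j$)
$- \frac{7003}{t{\left(315,-115 \right)}} = - \frac{7003}{-235 + 315} = - \frac{7003}{80}$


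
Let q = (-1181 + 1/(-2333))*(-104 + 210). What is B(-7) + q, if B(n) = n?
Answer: -292075375/2333 ≈ -1.2519e+5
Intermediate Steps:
q = -292059044/2333 (q = (-1181 - 1/2333)*106 = -2755274/2333*106 = -292059044/2333 ≈ -1.2519e+5)
B(-7) + q = -7 - 292059044/2333 = -292075375/2333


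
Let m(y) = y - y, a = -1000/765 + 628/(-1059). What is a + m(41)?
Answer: -102628/54009 ≈ -1.9002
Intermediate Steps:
a = -102628/54009 (a = -1000*1/765 + 628*(-1/1059) = -200/153 - 628/1059 = -102628/54009 ≈ -1.9002)
m(y) = 0
a + m(41) = -102628/54009 + 0 = -102628/54009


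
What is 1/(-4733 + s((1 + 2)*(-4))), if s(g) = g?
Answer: -1/4745 ≈ -0.00021075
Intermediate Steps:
1/(-4733 + s((1 + 2)*(-4))) = 1/(-4733 + (1 + 2)*(-4)) = 1/(-4733 + 3*(-4)) = 1/(-4733 - 12) = 1/(-4745) = -1/4745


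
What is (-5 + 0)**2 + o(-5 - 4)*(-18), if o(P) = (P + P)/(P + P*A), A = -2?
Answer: 61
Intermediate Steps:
o(P) = -2 (o(P) = (P + P)/(P + P*(-2)) = (2*P)/(P - 2*P) = (2*P)/((-P)) = (2*P)*(-1/P) = -2)
(-5 + 0)**2 + o(-5 - 4)*(-18) = (-5 + 0)**2 - 2*(-18) = (-5)**2 + 36 = 25 + 36 = 61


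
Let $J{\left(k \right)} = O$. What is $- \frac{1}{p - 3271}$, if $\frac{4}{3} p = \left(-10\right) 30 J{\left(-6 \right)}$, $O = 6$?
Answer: $\frac{1}{4621} \approx 0.0002164$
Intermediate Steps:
$J{\left(k \right)} = 6$
$p = -1350$ ($p = \frac{3 \left(-10\right) 30 \cdot 6}{4} = \frac{3 \left(\left(-300\right) 6\right)}{4} = \frac{3}{4} \left(-1800\right) = -1350$)
$- \frac{1}{p - 3271} = - \frac{1}{-1350 - 3271} = - \frac{1}{-4621} = \left(-1\right) \left(- \frac{1}{4621}\right) = \frac{1}{4621}$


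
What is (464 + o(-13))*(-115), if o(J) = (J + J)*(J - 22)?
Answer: -158010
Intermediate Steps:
o(J) = 2*J*(-22 + J) (o(J) = (2*J)*(-22 + J) = 2*J*(-22 + J))
(464 + o(-13))*(-115) = (464 + 2*(-13)*(-22 - 13))*(-115) = (464 + 2*(-13)*(-35))*(-115) = (464 + 910)*(-115) = 1374*(-115) = -158010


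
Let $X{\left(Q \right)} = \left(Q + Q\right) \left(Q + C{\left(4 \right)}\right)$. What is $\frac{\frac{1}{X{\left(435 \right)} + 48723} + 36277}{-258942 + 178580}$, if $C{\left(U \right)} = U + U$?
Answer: $- \frac{7874521421}{17443898073} \approx -0.45142$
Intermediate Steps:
$C{\left(U \right)} = 2 U$
$X{\left(Q \right)} = 2 Q \left(8 + Q\right)$ ($X{\left(Q \right)} = \left(Q + Q\right) \left(Q + 2 \cdot 4\right) = 2 Q \left(Q + 8\right) = 2 Q \left(8 + Q\right)$)
$\frac{\frac{1}{X{\left(435 \right)} + 48723} + 36277}{-258942 + 178580} = \frac{\frac{1}{2 \cdot 435 \left(8 + 435\right) + 48723} + 36277}{-258942 + 178580} = \frac{\frac{1}{2 \cdot 435 \cdot 443 + 48723} + 36277}{-80362} = \left(\frac{1}{385410 + 48723} + 36277\right) \left(- \frac{1}{80362}\right) = \left(\frac{1}{434133} + 36277\right) \left(- \frac{1}{80362}\right) = \frac{15749042842}{434133} \left(- \frac{1}{80362}\right) = - \frac{7874521421}{17443898073}$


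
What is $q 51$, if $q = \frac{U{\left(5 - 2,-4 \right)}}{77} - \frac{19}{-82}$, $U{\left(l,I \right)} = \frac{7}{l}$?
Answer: $\frac{12053}{902} \approx 13.363$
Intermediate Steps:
$q = \frac{709}{2706}$ ($q = \frac{7 \frac{1}{5 - 2}}{77} - \frac{19}{-82} = \frac{7}{3} \cdot \frac{1}{77} - - \frac{19}{82} = 7 \cdot \frac{1}{3} \cdot \frac{1}{77} + \frac{19}{82} = \frac{7}{3} \cdot \frac{1}{77} + \frac{19}{82} = \frac{1}{33} + \frac{19}{82} = \frac{709}{2706} \approx 0.26201$)
$q 51 = \frac{709}{2706} \cdot 51 = \frac{12053}{902}$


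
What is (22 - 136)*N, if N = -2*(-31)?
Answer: -7068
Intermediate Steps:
N = 62
(22 - 136)*N = (22 - 136)*62 = -114*62 = -7068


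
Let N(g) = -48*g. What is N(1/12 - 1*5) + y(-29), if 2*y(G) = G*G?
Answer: 1313/2 ≈ 656.50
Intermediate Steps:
y(G) = G**2/2 (y(G) = (G*G)/2 = G**2/2)
N(1/12 - 1*5) + y(-29) = -48*(1/12 - 1*5) + (1/2)*(-29)**2 = -48*(1*(1/12) - 5) + (1/2)*841 = -48*(1/12 - 5) + 841/2 = -48*(-59/12) + 841/2 = 236 + 841/2 = 1313/2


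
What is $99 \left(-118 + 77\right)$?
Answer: $-4059$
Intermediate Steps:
$99 \left(-118 + 77\right) = 99 \left(-41\right) = -4059$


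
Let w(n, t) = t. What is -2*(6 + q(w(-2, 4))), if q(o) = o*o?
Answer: -44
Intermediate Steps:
q(o) = o²
-2*(6 + q(w(-2, 4))) = -2*(6 + 4²) = -2*(6 + 16) = -2*22 = -44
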